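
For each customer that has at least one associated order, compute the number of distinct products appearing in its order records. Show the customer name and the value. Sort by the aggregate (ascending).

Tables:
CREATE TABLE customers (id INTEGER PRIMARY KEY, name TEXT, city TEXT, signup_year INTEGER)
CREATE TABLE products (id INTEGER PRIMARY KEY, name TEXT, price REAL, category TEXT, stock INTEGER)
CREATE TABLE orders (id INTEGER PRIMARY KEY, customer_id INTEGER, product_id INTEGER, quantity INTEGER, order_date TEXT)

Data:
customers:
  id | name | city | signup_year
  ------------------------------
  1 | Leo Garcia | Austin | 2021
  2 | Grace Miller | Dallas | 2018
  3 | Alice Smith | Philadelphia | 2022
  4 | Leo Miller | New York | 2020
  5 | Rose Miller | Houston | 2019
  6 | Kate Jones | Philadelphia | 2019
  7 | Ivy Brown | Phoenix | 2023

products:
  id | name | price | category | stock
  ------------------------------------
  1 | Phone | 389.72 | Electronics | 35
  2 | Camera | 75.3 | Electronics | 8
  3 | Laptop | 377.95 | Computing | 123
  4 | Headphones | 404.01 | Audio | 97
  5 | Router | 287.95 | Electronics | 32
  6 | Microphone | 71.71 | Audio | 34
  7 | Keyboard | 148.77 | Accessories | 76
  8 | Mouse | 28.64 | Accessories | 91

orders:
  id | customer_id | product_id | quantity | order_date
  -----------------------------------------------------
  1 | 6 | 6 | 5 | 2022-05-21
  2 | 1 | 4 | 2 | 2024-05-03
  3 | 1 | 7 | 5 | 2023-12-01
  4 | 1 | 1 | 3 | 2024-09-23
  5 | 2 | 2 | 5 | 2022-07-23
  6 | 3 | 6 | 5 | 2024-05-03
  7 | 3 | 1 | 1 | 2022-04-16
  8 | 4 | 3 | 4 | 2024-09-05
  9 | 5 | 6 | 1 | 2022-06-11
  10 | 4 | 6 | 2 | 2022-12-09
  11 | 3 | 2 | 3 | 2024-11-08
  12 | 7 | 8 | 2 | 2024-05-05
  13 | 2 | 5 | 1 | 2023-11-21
SELECT p.name, COUNT(DISTINCT c.product_id) AS distinct_product_count FROM orders c JOIN customers p ON c.customer_id = p.id GROUP BY p.id, p.name ORDER BY distinct_product_count ASC

Execution result:
name | distinct_product_count
Rose Miller | 1
Kate Jones | 1
Ivy Brown | 1
Grace Miller | 2
Leo Miller | 2
Leo Garcia | 3
Alice Smith | 3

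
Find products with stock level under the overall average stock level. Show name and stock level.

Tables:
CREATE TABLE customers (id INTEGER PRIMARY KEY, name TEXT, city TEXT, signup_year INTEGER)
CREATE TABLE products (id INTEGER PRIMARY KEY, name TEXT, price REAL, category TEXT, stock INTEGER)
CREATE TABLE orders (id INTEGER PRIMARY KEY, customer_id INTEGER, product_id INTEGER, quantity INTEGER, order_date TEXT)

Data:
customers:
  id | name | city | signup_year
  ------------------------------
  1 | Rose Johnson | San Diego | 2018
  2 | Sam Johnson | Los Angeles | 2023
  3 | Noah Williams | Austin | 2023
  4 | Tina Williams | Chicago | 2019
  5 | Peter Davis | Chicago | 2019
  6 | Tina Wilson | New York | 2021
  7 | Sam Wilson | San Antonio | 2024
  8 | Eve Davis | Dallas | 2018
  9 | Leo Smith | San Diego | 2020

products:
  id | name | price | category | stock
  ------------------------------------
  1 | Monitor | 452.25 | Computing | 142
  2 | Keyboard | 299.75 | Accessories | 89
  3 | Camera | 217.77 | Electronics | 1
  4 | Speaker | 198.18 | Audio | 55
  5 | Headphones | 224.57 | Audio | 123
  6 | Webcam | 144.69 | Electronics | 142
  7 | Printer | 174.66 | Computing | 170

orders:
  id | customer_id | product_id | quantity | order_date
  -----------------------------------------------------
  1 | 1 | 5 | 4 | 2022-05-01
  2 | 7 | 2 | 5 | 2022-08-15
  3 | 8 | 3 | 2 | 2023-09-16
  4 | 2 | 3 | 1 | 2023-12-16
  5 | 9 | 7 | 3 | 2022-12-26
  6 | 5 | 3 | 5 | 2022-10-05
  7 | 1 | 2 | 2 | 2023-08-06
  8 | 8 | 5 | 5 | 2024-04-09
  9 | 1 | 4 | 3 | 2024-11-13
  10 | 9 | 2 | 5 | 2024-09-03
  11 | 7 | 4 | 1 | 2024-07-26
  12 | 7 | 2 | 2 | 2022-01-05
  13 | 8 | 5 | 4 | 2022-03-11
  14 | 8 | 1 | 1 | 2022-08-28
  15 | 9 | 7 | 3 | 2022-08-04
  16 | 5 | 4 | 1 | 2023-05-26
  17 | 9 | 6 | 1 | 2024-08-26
SELECT name, stock FROM products WHERE stock < (SELECT AVG(stock) FROM products)

Execution result:
name | stock
Keyboard | 89
Camera | 1
Speaker | 55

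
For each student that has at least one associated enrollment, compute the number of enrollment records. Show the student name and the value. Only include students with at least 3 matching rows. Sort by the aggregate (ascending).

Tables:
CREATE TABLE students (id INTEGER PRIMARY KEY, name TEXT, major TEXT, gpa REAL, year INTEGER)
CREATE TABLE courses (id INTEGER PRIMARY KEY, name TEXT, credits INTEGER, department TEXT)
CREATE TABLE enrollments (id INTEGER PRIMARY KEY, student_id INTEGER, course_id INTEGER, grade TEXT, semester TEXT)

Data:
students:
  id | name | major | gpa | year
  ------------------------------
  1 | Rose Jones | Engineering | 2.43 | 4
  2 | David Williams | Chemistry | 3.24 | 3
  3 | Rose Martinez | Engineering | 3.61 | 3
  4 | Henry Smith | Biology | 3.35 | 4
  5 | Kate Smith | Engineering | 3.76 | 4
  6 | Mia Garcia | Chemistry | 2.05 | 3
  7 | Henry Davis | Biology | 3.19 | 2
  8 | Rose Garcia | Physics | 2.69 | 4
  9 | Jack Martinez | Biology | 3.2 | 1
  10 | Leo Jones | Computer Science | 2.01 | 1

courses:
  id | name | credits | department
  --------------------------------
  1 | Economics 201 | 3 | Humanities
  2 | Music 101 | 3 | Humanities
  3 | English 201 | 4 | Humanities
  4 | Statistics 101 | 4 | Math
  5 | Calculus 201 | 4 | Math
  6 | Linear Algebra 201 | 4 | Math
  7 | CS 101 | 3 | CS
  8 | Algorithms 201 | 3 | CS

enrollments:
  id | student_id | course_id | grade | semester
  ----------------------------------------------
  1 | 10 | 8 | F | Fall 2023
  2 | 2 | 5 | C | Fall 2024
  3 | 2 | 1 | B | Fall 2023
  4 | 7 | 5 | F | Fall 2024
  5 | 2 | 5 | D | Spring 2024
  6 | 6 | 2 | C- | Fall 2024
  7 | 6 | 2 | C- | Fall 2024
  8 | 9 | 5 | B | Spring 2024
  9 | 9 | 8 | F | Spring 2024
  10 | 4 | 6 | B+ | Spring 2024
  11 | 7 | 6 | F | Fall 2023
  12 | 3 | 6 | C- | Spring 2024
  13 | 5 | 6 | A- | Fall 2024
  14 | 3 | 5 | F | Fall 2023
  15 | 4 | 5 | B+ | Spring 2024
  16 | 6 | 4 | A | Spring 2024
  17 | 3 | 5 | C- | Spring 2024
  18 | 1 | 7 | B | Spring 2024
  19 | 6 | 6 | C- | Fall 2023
SELECT p.name, COUNT(*) AS n FROM enrollments c JOIN students p ON c.student_id = p.id GROUP BY p.id, p.name HAVING COUNT(*) >= 3 ORDER BY n ASC

Execution result:
name | n
David Williams | 3
Rose Martinez | 3
Mia Garcia | 4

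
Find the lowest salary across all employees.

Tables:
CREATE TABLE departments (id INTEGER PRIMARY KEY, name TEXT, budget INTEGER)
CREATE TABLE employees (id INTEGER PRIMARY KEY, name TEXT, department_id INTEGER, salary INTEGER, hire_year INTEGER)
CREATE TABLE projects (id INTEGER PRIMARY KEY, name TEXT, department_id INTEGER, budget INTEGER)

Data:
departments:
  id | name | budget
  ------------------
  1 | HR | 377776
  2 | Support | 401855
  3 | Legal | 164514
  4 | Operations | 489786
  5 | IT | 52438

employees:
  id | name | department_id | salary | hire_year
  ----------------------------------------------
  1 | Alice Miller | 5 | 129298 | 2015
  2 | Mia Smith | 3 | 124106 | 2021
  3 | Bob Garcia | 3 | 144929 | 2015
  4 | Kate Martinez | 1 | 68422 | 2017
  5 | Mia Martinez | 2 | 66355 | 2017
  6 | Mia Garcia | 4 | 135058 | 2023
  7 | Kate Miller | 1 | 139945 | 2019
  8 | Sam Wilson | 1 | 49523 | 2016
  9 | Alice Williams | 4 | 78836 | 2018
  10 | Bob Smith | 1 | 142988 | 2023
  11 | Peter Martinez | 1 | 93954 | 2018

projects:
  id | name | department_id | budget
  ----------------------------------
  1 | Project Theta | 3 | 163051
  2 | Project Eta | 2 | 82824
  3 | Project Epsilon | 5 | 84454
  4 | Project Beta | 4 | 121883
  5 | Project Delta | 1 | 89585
SELECT MIN(salary) FROM employees

Execution result:
49523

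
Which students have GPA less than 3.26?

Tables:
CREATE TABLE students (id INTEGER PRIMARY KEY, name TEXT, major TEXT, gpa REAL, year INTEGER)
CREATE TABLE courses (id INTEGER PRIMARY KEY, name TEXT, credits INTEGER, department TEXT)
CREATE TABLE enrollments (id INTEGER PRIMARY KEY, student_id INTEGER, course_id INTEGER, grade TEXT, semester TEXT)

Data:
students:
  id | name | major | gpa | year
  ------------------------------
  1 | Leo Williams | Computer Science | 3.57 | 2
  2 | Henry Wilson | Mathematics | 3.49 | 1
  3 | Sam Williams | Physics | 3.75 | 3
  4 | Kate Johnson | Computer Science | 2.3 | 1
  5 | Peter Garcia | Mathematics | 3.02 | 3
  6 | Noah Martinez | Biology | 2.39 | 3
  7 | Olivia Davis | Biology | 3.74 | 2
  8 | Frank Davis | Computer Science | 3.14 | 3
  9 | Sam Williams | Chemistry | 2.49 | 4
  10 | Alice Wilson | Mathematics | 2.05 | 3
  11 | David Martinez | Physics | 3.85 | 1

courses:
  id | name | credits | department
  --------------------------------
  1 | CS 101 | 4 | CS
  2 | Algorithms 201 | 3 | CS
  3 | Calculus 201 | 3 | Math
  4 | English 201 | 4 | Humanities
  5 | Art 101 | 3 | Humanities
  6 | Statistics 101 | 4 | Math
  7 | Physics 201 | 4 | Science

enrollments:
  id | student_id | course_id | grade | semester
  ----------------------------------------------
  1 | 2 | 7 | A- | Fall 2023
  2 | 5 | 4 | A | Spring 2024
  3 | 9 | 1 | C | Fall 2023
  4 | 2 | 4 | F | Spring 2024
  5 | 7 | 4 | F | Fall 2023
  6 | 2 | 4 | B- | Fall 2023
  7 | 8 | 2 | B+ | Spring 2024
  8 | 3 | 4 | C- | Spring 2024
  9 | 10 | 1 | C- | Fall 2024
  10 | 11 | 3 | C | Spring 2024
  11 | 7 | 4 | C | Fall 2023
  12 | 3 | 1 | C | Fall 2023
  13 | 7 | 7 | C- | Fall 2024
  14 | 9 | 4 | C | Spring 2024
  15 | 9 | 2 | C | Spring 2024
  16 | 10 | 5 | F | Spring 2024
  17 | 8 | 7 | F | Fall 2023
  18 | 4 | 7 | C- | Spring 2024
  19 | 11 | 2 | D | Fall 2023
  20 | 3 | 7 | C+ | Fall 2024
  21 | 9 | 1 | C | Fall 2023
SELECT name, gpa FROM students WHERE gpa < 3.26

Execution result:
name | gpa
Kate Johnson | 2.30
Peter Garcia | 3.02
Noah Martinez | 2.39
Frank Davis | 3.14
Sam Williams | 2.49
Alice Wilson | 2.05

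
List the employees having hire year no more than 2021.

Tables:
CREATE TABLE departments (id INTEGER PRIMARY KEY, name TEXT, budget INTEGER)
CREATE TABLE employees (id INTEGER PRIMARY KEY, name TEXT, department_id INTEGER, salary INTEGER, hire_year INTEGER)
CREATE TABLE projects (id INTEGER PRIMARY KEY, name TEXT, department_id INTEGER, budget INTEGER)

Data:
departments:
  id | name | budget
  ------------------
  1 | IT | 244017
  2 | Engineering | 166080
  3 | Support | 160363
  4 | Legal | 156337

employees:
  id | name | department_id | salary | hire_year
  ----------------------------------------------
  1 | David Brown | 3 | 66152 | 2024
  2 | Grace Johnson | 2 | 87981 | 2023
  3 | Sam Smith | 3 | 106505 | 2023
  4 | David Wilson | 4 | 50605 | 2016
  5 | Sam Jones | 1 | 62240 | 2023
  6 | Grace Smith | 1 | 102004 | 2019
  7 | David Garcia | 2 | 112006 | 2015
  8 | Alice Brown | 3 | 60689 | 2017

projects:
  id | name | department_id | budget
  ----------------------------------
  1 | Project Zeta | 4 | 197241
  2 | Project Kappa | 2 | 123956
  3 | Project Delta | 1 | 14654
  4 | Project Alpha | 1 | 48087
SELECT name, hire_year FROM employees WHERE hire_year <= 2021

Execution result:
name | hire_year
David Wilson | 2016
Grace Smith | 2019
David Garcia | 2015
Alice Brown | 2017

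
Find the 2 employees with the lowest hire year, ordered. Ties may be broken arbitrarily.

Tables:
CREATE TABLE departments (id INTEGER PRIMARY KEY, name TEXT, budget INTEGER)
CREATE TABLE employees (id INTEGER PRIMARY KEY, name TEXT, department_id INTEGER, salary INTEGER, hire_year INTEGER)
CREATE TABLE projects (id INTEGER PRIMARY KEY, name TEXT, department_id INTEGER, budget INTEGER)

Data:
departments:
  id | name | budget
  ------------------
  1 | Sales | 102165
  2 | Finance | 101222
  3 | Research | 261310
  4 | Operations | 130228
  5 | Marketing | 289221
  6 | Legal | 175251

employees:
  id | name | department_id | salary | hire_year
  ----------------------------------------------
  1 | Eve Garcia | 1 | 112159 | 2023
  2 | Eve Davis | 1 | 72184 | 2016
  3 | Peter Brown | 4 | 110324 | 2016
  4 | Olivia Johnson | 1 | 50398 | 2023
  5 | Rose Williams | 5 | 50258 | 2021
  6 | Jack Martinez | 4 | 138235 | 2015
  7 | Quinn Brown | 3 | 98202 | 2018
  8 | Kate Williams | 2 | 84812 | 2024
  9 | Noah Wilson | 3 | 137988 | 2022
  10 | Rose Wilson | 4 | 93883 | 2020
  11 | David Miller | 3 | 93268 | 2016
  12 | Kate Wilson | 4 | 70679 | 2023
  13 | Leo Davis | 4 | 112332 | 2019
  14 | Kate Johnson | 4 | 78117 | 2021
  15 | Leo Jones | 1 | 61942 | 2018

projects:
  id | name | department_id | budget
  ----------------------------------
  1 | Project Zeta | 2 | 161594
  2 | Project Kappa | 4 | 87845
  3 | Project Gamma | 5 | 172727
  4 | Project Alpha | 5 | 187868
SELECT name, hire_year FROM employees ORDER BY hire_year ASC LIMIT 2

Execution result:
name | hire_year
Jack Martinez | 2015
Eve Davis | 2016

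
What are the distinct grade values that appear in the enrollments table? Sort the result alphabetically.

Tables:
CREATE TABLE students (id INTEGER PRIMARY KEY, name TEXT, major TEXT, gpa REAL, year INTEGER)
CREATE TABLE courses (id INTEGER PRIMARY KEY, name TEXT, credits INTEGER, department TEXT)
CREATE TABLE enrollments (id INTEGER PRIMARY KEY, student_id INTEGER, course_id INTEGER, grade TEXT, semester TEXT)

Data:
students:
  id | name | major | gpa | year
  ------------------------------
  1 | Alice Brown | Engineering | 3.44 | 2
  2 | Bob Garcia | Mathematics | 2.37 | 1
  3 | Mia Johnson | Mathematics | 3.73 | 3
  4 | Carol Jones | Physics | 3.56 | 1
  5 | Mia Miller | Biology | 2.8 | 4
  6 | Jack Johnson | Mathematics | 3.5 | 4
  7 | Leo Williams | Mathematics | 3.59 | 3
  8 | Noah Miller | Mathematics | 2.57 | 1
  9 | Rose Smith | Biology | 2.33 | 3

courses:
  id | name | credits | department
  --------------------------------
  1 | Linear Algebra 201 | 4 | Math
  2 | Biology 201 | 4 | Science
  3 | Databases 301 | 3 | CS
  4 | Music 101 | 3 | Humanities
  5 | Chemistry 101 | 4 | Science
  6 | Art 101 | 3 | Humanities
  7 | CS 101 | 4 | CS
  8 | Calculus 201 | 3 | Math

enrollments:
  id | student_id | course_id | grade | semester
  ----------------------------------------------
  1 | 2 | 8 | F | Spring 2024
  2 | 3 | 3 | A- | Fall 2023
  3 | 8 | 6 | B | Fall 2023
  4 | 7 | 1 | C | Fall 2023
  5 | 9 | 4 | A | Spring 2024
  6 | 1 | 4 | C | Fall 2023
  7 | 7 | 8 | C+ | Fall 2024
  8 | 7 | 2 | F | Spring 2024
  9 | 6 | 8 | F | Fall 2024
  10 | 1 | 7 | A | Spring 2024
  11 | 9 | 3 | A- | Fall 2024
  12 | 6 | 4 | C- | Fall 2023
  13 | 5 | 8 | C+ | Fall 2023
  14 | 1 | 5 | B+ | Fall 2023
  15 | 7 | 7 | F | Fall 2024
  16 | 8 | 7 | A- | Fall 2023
SELECT DISTINCT grade FROM enrollments ORDER BY grade

Execution result:
grade
A
A-
B
B+
C
C+
C-
F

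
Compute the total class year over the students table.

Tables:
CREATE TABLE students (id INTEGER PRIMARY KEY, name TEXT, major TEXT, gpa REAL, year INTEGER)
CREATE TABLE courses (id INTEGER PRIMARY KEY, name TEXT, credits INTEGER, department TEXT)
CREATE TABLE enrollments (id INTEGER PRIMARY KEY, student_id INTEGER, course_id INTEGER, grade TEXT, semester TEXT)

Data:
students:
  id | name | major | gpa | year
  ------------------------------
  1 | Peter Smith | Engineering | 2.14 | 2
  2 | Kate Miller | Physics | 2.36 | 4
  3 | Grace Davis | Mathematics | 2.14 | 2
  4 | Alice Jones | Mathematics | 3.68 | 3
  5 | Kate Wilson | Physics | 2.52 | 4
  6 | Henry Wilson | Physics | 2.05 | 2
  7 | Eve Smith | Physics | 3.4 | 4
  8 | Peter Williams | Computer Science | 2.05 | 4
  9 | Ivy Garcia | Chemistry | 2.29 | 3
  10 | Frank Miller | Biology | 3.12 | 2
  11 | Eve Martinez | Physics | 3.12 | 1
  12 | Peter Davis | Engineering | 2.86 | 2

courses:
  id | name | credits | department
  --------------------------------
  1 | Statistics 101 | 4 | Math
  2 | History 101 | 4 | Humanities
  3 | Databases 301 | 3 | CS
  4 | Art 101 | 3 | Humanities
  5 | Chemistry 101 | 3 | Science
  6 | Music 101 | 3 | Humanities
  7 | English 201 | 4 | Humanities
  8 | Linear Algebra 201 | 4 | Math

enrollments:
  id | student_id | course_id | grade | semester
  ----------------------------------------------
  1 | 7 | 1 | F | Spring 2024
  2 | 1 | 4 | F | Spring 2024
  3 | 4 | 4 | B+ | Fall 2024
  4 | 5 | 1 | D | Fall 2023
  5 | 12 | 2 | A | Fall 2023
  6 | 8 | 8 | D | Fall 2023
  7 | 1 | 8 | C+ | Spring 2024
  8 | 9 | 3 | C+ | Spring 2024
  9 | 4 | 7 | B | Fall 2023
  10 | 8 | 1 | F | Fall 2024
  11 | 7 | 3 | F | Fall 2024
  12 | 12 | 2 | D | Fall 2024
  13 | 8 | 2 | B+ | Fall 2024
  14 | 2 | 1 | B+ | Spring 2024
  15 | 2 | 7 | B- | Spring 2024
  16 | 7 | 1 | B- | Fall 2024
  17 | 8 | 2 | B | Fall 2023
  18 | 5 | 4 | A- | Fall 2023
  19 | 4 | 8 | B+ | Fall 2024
SELECT SUM(year) FROM students

Execution result:
33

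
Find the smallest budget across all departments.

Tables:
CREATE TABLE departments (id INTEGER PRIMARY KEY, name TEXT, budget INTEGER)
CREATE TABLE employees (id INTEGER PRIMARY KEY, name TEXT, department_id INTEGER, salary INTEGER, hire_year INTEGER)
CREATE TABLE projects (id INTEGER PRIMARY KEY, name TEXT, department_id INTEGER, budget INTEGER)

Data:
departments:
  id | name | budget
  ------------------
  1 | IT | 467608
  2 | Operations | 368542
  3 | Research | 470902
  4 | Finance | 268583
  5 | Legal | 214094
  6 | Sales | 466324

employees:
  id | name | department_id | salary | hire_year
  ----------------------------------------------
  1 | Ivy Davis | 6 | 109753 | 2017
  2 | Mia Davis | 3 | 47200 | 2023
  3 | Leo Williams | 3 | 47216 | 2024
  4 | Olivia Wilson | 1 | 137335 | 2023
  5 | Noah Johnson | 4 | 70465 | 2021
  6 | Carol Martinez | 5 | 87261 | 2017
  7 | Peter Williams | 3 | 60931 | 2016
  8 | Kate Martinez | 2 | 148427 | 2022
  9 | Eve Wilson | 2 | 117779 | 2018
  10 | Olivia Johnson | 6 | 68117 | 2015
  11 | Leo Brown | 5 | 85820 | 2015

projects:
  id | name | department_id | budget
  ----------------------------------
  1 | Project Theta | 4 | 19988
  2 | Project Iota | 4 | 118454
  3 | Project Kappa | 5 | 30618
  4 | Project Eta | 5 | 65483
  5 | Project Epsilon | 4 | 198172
SELECT MIN(budget) FROM departments

Execution result:
214094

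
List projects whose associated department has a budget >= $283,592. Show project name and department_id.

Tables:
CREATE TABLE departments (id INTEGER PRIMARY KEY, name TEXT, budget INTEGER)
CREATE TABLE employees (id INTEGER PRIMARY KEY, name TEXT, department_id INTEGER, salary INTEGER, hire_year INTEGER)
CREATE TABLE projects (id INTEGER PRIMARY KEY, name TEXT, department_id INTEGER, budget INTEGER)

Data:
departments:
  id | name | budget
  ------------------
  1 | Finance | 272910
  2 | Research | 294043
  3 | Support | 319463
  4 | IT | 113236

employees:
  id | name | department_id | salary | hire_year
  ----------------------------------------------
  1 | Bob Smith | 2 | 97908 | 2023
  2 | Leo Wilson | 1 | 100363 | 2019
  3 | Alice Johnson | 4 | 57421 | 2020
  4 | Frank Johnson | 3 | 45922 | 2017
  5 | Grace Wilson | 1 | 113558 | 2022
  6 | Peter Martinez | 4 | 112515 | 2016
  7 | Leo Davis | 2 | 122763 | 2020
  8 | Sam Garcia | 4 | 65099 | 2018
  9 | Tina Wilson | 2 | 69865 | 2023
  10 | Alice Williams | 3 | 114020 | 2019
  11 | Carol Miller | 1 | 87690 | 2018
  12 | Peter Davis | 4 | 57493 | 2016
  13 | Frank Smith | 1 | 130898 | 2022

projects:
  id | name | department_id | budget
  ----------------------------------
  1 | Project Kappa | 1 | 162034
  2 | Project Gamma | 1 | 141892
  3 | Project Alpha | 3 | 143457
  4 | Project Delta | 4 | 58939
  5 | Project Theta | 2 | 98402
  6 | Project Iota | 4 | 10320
SELECT name, department_id FROM projects WHERE department_id IN (SELECT id FROM departments WHERE budget >= 283592)

Execution result:
name | department_id
Project Alpha | 3
Project Theta | 2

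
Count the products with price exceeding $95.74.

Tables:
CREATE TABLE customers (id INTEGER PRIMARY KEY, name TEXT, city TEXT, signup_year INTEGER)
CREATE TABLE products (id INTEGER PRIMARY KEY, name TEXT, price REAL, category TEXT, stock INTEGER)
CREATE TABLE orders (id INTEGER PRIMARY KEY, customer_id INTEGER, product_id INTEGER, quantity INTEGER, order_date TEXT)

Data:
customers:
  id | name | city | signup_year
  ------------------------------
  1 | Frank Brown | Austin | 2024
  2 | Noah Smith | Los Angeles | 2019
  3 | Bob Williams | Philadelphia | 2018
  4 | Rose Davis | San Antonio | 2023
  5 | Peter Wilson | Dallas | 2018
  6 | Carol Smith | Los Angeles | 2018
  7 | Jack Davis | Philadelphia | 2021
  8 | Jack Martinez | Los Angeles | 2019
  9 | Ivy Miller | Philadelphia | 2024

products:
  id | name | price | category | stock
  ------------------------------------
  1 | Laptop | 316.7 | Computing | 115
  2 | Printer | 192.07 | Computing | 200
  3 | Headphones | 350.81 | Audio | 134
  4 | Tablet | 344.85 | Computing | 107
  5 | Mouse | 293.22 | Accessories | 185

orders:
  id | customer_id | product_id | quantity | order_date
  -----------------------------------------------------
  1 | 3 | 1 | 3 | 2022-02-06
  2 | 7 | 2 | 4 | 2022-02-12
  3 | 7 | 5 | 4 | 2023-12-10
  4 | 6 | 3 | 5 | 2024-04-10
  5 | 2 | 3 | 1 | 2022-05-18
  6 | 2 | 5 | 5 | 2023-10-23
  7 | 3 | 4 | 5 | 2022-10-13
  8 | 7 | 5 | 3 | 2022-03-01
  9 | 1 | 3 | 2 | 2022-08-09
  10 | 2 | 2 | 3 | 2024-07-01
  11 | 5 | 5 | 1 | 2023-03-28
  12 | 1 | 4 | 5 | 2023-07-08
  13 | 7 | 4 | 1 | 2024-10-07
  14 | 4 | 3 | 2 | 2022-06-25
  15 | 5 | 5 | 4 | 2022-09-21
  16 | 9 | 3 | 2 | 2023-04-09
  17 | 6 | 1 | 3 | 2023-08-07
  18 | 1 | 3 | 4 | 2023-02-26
SELECT COUNT(*) FROM products WHERE price > 95.74

Execution result:
5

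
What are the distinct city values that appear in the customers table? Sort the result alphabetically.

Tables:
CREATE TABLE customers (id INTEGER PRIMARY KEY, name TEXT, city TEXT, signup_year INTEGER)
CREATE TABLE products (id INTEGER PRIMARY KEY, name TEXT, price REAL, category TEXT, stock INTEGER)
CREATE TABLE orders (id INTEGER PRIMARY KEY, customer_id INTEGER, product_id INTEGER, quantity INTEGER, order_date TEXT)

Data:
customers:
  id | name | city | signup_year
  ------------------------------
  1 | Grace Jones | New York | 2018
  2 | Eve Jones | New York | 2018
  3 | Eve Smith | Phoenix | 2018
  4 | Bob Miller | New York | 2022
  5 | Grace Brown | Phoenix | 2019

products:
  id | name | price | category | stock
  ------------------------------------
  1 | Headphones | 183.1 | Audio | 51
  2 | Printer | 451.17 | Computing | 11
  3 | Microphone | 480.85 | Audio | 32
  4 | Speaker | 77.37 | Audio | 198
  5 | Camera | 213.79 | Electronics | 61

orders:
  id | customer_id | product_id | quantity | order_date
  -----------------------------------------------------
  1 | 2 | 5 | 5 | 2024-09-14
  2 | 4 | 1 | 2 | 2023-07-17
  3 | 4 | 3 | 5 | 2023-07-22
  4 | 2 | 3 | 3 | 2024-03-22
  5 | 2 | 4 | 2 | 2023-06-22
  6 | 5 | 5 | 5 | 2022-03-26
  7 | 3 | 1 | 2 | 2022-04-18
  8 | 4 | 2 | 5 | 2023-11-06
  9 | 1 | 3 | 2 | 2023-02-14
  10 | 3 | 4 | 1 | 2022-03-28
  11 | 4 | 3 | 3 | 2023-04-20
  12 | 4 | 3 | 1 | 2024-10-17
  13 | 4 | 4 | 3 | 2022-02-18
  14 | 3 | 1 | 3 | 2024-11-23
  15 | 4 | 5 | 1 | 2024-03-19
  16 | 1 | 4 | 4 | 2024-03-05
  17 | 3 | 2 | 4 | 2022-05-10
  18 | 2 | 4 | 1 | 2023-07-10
SELECT DISTINCT city FROM customers ORDER BY city

Execution result:
city
New York
Phoenix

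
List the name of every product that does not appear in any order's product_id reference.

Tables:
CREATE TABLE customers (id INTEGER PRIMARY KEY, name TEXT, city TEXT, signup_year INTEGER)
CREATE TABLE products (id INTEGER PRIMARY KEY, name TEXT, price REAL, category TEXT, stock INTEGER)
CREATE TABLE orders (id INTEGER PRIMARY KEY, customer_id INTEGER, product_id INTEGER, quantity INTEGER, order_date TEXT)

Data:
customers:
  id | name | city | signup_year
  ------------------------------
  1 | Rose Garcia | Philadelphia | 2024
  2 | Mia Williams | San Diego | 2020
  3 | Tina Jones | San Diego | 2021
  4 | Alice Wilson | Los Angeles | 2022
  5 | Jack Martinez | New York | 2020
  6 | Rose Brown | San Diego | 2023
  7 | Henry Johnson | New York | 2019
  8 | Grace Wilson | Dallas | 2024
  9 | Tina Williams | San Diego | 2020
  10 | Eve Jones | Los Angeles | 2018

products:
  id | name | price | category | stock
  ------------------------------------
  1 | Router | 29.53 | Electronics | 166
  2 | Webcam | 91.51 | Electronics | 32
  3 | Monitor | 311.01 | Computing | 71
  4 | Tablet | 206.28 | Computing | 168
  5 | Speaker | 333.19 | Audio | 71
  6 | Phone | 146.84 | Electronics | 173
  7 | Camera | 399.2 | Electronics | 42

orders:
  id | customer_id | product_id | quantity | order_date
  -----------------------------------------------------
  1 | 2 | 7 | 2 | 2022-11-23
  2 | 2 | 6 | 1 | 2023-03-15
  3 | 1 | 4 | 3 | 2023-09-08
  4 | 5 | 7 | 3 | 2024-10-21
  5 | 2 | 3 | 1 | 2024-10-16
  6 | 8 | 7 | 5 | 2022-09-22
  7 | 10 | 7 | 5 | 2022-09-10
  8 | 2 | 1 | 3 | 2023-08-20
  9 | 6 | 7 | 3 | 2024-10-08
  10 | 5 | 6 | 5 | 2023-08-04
SELECT p.name FROM products p LEFT JOIN orders c ON c.product_id = p.id WHERE c.id IS NULL

Execution result:
name
Webcam
Speaker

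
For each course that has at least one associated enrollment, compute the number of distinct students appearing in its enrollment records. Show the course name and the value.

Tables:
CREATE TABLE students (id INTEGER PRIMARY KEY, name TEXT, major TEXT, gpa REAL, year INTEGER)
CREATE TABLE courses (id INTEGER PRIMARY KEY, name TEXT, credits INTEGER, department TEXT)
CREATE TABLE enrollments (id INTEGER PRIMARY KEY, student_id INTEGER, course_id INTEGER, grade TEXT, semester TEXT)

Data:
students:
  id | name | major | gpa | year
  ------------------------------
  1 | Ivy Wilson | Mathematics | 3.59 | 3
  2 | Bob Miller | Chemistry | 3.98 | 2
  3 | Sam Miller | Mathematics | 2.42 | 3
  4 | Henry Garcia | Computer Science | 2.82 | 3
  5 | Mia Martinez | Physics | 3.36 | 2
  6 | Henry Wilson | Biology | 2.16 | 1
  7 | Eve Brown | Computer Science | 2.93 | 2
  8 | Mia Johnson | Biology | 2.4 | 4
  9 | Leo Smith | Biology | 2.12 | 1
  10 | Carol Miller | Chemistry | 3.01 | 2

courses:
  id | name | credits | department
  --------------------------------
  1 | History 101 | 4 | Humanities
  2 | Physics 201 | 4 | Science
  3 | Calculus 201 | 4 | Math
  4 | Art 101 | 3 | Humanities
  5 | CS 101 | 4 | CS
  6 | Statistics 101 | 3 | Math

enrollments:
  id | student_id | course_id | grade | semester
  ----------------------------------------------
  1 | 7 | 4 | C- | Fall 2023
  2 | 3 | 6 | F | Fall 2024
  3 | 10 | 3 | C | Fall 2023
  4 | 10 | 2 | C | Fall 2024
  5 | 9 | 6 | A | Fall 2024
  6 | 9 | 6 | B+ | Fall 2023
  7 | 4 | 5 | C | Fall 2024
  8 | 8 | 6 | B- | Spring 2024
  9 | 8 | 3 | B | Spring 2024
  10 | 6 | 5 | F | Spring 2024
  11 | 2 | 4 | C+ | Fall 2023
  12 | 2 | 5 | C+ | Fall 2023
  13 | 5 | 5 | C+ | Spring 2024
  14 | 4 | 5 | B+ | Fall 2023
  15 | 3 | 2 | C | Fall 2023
SELECT p.name, COUNT(DISTINCT c.student_id) AS distinct_student_count FROM enrollments c JOIN courses p ON c.course_id = p.id GROUP BY p.id, p.name

Execution result:
name | distinct_student_count
Physics 201 | 2
Calculus 201 | 2
Art 101 | 2
CS 101 | 4
Statistics 101 | 3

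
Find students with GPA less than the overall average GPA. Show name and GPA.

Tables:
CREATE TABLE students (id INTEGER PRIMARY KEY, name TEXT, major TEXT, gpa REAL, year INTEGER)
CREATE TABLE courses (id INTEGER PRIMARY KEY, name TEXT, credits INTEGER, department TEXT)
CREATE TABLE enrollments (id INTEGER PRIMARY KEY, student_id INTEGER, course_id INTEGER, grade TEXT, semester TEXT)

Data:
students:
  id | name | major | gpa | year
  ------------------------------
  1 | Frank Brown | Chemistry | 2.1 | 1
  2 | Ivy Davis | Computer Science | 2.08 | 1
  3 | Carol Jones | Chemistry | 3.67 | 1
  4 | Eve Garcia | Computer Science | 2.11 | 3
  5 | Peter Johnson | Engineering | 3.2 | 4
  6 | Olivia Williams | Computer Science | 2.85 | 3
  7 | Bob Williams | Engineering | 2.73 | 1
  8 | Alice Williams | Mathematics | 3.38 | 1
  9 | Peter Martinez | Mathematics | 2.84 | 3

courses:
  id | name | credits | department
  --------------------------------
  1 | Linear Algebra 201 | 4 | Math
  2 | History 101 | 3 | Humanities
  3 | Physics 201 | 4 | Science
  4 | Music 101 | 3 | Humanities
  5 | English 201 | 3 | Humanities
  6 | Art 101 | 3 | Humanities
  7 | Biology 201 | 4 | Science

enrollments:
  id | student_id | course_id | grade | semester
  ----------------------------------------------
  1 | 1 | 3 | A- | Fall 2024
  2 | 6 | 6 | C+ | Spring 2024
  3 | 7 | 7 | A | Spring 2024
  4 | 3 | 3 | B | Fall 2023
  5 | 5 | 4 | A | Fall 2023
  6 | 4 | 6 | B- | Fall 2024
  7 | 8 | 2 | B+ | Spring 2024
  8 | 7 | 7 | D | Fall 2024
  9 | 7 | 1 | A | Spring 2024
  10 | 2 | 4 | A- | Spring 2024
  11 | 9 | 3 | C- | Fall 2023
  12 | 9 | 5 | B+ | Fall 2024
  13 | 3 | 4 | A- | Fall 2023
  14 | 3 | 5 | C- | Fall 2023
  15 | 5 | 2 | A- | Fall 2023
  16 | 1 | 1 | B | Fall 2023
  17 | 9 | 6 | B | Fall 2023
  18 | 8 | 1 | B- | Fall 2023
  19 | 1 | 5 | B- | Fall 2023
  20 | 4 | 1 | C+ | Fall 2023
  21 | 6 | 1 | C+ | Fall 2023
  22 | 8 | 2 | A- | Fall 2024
SELECT name, gpa FROM students WHERE gpa < (SELECT AVG(gpa) FROM students)

Execution result:
name | gpa
Frank Brown | 2.10
Ivy Davis | 2.08
Eve Garcia | 2.11
Bob Williams | 2.73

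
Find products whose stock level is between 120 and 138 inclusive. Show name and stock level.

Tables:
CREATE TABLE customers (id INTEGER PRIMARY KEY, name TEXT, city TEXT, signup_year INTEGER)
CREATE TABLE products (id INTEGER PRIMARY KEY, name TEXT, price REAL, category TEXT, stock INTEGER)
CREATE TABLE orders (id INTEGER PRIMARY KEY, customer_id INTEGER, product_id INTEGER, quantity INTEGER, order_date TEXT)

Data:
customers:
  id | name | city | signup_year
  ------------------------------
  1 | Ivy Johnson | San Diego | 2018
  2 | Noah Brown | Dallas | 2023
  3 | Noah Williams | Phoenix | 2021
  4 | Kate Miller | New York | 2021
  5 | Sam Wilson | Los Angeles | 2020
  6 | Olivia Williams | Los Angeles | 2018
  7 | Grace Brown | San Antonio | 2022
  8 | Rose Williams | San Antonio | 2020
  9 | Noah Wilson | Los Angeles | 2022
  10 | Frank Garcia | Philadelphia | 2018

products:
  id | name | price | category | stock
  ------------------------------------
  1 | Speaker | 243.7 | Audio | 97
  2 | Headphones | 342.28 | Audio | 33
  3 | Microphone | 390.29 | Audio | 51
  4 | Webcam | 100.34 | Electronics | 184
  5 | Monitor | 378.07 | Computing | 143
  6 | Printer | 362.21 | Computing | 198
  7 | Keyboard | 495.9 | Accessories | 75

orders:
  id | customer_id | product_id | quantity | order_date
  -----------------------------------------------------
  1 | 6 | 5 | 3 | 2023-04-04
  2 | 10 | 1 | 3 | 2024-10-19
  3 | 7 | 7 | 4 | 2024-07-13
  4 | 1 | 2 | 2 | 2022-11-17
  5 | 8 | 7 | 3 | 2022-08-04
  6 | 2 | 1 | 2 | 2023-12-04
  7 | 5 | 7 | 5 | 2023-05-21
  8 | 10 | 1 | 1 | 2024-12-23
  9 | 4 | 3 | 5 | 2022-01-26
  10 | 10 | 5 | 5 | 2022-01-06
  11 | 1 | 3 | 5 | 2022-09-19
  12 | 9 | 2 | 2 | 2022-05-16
SELECT name, stock FROM products WHERE stock BETWEEN 120 AND 138

Execution result:
(no rows)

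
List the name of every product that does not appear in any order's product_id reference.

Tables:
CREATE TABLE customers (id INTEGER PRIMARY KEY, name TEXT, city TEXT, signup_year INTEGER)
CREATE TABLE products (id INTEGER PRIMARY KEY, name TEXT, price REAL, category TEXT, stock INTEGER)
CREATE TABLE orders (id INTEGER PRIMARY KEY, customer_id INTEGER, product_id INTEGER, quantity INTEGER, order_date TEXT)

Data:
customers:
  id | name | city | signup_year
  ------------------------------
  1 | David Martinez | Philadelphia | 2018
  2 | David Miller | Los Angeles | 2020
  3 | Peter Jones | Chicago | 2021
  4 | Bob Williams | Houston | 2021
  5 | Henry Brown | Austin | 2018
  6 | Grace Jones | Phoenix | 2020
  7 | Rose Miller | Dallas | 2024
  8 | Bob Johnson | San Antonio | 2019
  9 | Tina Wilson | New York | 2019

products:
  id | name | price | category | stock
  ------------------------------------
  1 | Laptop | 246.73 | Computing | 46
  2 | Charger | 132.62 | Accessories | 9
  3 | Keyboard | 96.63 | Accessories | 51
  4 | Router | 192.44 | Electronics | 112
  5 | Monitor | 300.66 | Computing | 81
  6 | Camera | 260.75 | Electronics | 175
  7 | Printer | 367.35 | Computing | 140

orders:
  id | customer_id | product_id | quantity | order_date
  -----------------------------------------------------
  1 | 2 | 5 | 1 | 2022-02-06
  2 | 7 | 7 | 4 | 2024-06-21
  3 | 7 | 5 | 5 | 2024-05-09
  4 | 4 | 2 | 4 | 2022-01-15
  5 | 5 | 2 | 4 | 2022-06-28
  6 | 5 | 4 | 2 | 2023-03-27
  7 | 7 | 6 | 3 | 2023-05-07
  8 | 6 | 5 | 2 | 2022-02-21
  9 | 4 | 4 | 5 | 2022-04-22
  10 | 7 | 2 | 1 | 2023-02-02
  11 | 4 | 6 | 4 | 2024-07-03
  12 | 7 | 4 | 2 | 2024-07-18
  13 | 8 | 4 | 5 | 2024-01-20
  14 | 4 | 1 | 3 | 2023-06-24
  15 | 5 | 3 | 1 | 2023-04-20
SELECT p.name FROM products p LEFT JOIN orders c ON c.product_id = p.id WHERE c.id IS NULL

Execution result:
(no rows)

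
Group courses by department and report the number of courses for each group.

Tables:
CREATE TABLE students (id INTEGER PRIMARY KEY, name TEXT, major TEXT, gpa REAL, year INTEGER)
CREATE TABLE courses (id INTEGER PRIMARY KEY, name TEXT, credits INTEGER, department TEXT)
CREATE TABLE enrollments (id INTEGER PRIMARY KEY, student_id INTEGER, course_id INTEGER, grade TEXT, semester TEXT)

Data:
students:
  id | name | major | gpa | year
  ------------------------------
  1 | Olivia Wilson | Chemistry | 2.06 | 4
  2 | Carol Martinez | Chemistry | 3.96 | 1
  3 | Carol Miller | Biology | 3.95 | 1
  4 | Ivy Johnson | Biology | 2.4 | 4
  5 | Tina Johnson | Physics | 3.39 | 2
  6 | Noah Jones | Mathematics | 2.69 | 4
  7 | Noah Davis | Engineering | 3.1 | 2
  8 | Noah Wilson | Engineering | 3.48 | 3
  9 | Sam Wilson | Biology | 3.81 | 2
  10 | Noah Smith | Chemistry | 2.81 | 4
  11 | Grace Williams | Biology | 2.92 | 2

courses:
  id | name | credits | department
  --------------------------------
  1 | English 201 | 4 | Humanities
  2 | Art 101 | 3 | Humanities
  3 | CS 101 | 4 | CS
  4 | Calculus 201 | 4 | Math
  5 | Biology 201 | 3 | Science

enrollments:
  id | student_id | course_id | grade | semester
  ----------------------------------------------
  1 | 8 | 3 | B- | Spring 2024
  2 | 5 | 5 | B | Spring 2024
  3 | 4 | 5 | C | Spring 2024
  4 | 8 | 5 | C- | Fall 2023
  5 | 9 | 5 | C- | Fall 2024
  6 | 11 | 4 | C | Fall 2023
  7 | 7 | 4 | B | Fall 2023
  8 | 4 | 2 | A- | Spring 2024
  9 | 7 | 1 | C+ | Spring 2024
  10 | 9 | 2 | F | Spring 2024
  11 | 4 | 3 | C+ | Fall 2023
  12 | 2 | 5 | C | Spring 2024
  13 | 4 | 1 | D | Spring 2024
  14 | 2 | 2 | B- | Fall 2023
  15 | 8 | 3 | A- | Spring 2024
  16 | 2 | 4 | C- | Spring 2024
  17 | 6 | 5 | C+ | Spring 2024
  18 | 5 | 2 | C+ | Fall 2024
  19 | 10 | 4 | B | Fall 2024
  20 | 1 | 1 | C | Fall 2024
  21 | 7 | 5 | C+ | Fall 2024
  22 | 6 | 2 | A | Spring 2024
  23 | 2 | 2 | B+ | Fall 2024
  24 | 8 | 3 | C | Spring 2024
SELECT department, COUNT(*) AS n FROM courses GROUP BY department

Execution result:
department | n
CS | 1
Humanities | 2
Math | 1
Science | 1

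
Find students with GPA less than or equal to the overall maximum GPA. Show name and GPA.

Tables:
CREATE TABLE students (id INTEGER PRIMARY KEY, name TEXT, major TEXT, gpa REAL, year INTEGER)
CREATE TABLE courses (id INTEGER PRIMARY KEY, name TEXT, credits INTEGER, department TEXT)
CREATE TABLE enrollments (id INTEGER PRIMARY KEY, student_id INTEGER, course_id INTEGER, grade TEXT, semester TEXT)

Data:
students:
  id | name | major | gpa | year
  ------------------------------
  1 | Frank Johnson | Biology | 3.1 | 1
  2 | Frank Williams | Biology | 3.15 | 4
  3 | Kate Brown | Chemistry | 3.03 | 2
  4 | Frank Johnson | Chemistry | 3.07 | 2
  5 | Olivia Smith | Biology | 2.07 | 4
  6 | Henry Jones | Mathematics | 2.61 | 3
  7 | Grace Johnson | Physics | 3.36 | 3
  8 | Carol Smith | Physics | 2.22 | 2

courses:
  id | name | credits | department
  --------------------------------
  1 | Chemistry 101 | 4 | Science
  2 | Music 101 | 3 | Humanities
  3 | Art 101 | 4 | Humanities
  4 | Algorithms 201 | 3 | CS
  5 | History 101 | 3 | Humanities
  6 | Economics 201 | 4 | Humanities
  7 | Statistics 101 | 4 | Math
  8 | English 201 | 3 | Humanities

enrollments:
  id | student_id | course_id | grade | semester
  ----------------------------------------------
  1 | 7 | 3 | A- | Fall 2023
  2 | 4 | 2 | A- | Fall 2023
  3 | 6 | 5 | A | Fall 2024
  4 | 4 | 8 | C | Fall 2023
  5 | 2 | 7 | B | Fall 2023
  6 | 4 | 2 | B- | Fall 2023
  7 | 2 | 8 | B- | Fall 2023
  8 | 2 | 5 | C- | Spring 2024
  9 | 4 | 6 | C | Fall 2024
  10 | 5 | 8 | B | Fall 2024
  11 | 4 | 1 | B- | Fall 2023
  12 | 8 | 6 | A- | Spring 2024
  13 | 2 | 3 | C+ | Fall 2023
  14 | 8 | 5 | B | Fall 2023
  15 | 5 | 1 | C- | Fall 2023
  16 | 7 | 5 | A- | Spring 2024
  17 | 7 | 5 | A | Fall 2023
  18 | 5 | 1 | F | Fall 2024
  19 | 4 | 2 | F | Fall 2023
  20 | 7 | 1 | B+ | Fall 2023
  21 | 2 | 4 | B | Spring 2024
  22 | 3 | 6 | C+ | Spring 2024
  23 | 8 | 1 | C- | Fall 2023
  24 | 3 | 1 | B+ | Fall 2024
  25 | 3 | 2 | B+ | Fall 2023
SELECT name, gpa FROM students WHERE gpa <= (SELECT MAX(gpa) FROM students)

Execution result:
name | gpa
Frank Johnson | 3.10
Frank Williams | 3.15
Kate Brown | 3.03
Frank Johnson | 3.07
Olivia Smith | 2.07
Henry Jones | 2.61
Grace Johnson | 3.36
Carol Smith | 2.22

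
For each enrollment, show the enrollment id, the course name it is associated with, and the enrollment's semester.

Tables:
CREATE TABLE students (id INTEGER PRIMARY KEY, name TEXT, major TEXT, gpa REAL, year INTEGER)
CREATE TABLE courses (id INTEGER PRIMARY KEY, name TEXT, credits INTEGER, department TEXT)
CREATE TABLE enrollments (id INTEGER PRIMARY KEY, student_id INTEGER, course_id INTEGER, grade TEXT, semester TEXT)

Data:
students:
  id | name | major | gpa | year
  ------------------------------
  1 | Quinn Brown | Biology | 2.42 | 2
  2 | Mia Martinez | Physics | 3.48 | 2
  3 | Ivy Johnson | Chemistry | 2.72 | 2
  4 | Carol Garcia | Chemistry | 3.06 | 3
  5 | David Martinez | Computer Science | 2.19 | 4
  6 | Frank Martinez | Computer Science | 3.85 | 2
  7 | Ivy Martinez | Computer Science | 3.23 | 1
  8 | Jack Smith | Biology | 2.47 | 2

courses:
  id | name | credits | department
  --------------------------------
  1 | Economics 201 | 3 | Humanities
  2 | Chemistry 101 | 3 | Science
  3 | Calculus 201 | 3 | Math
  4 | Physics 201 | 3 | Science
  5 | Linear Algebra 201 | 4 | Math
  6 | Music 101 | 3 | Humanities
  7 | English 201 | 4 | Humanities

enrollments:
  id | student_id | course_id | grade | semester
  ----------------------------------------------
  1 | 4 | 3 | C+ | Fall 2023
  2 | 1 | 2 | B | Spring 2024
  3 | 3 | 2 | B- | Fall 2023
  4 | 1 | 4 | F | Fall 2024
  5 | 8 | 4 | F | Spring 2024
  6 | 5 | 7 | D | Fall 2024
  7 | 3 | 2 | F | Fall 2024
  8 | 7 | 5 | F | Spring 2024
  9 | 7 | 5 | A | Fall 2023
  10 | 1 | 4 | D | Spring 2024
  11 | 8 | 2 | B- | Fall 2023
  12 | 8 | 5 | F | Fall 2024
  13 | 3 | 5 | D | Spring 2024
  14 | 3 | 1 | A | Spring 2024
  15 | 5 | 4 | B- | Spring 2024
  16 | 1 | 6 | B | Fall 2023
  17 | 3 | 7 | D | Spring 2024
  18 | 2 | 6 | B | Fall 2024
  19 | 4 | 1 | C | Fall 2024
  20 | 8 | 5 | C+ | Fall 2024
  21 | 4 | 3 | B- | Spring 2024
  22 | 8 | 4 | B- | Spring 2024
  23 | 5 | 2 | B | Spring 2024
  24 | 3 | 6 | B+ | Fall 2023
SELECT c.id, p.name AS course, c.semester FROM enrollments c JOIN courses p ON c.course_id = p.id

Execution result:
id | course | semester
1 | Calculus 201 | Fall 2023
2 | Chemistry 101 | Spring 2024
3 | Chemistry 101 | Fall 2023
4 | Physics 201 | Fall 2024
5 | Physics 201 | Spring 2024
6 | English 201 | Fall 2024
7 | Chemistry 101 | Fall 2024
8 | Linear Algebra 201 | Spring 2024
9 | Linear Algebra 201 | Fall 2023
10 | Physics 201 | Spring 2024
11 | Chemistry 101 | Fall 2023
12 | Linear Algebra 201 | Fall 2024
13 | Linear Algebra 201 | Spring 2024
14 | Economics 201 | Spring 2024
15 | Physics 201 | Spring 2024
16 | Music 101 | Fall 2023
17 | English 201 | Spring 2024
18 | Music 101 | Fall 2024
19 | Economics 201 | Fall 2024
20 | Linear Algebra 201 | Fall 2024
21 | Calculus 201 | Spring 2024
22 | Physics 201 | Spring 2024
23 | Chemistry 101 | Spring 2024
24 | Music 101 | Fall 2023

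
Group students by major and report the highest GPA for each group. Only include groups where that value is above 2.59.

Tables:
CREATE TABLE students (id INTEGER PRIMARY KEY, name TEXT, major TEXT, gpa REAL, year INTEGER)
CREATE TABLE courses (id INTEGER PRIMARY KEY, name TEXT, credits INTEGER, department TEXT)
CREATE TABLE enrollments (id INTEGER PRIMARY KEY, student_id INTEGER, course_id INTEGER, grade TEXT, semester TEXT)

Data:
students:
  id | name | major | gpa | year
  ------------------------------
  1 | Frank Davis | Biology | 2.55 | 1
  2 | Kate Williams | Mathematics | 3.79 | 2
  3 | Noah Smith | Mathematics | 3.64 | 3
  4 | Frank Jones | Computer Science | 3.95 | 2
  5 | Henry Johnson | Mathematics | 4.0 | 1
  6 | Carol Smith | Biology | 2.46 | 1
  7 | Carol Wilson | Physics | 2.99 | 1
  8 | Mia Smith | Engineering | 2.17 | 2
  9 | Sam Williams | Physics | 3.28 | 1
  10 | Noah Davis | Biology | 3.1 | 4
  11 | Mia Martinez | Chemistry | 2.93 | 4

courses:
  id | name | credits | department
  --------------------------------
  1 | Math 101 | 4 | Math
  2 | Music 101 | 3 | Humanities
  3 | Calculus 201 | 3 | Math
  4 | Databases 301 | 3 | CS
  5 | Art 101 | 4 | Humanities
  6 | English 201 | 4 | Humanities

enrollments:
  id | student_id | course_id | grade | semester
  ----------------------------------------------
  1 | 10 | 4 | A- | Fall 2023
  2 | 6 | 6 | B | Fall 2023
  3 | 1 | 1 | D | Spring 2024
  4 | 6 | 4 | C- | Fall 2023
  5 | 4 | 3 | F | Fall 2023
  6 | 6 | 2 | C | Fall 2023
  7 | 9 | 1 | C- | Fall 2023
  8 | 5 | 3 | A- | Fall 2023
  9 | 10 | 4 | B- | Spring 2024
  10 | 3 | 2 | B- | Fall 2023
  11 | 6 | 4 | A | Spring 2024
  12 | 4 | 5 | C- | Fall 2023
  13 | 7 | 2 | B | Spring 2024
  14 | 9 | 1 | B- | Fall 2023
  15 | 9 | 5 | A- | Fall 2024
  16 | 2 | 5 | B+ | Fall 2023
SELECT major, MAX(gpa) AS max_gpa FROM students GROUP BY major HAVING MAX(gpa) > 2.59

Execution result:
major | max_gpa
Biology | 3.10
Chemistry | 2.93
Computer Science | 3.95
Mathematics | 4.00
Physics | 3.28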